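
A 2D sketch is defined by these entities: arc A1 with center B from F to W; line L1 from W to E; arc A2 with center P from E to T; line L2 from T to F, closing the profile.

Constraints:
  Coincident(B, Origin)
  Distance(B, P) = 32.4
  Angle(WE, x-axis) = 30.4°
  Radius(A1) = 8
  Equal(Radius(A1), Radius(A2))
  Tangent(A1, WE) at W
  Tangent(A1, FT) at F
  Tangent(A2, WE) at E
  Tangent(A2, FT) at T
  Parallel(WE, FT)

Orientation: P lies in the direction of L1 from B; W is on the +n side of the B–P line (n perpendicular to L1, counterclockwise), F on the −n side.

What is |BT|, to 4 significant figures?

33.37

The slot axis is L1's direction at 30.4°, so u = (cos 30.4°, sin 30.4°) = (0.8625, 0.5060) and n = (−sin 30.4°, cos 30.4°) = (-0.5060, 0.8625). B is at the origin and P lies 32.4 along u from B, so P = 32.4·u = (27.95, 16.40). Tangency of A1 to both parallel lines with radius 8.0 puts W and F at B ± 8.0·n: W = (-4.048, 6.900), F = (4.048, -6.900). Equal radii place E and T the same way about P: E = P + 8.0·n = (23.90, 23.30), T = P − 8.0·n = (31.99, 9.495). Then |BT| = |T − B| = 33.37.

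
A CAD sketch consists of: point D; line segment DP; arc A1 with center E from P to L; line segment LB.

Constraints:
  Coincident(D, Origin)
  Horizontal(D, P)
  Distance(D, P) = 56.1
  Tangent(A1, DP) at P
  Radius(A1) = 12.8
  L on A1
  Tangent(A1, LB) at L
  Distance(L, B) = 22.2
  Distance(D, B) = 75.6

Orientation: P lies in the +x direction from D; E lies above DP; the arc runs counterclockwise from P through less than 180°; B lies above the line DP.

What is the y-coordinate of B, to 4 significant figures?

36.30

Checks: |EL| = 12.80 ✓; ∠(EL, LB) = 90.00° ✓; |LB| = 22.20 ✓; |DB| = 75.60 ✓.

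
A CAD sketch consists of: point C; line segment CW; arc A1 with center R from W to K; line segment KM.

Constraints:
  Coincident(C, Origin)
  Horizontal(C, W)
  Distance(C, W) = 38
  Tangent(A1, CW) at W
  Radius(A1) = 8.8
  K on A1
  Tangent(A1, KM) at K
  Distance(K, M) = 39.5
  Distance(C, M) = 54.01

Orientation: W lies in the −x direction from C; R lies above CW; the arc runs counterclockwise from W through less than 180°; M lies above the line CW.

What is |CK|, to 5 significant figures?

30.321

Checks: |RK| = 8.800 ✓; ∠(RK, KM) = 90.00° ✓; |KM| = 39.50 ✓; |CM| = 54.01 ✓.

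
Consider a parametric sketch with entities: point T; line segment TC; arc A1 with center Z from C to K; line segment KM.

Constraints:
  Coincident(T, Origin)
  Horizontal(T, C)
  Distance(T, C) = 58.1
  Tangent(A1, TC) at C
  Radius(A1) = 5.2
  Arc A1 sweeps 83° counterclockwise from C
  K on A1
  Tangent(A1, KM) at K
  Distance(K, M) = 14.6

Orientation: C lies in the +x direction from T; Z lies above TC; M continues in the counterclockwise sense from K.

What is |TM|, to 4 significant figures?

67.78

T is at the origin; TC is horizontal with |TC| = 58.1 and C on the +x side, so C = (58.10, 0.000). The tangent condition forces ZC to be normal to TC, so Z = C + (0, 5.2) = (58.10, 5.200). On A1, C sits at bearing -90° from Z; an 83° counterclockwise sweep puts K at bearing -7°, so K = Z + 5.2·(cos -7°, sin -7°) = (63.26, 4.566). A1 meets KM tangentially, so ZK is at right angles to KM, so KM runs along (−sin -7°, cos -7°); with |KM| = 14.6, M = (65.04, 19.06). Then |TM| = |M − T| = 67.78.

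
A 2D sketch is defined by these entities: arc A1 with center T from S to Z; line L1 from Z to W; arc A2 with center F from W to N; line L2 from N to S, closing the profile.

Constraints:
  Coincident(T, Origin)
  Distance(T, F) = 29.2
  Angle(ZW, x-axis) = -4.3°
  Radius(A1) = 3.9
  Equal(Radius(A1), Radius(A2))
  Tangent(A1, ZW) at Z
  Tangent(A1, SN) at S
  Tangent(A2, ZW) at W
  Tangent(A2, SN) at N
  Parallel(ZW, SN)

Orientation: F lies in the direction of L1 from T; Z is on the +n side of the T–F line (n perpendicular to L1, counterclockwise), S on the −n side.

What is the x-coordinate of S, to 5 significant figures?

-0.29242

T is at the origin and F lies 29.2 along u from T, so F = 29.2·u = (29.118, -2.1894). Tangency of A1 to both parallel lines with radius 3.9 puts Z and S at T ± 3.9·n: Z = (0.29242, 3.8890), S = (-0.29242, -3.8890). So S.x = -0.29242.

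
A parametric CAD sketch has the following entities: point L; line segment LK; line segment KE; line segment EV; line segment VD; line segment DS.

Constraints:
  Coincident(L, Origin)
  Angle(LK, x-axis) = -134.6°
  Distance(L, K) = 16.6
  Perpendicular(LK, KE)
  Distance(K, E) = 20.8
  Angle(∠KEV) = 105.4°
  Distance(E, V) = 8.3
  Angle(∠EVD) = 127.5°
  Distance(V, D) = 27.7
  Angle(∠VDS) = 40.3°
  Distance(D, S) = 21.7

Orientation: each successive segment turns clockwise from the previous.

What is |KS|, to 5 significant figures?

9.8434

L is at the origin; LK runs at -134.6° with length 16.6, so K = (-11.656, -11.820). LK ⟂ KE, so KE runs at 135.40°; with |KE| = 20.8, E = (-26.466, 2.7852). ∠KEV = 105.4° gives EV at 60.800° from the x-axis; with |EV| = 8.3, V = (-22.417, 10.030). ∠EVD = 127.5° gives VD at 8.3000° from the x-axis; with |VD| = 27.7, D = (4.9932, 14.029). ∠VDS = 40.3° gives DS at -131.40° from the x-axis; with |DS| = 21.7, S = (-9.3573, -2.2483). Then |KS| = |S − K| = 9.8434.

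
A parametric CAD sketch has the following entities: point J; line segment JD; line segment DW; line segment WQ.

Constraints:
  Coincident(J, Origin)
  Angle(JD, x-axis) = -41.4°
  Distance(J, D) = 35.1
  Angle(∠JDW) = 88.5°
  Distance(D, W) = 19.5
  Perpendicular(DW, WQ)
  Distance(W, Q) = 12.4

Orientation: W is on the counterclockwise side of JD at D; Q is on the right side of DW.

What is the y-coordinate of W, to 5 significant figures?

-8.2523

J is at the origin; JD runs at -41.4° with length 35.1, so D = 35.1·(cos -41.4°, sin -41.4°) = (26.329, -23.212). ∠JDW = 88.5°, so DW runs at -41.4° + (180° − 88.5°) = 50.100° from the x-axis; with |DW| = 19.5, W = D + 19.5·(cos 50.100°, sin 50.100°) = (38.837, -8.2523). So W.y = -8.2523.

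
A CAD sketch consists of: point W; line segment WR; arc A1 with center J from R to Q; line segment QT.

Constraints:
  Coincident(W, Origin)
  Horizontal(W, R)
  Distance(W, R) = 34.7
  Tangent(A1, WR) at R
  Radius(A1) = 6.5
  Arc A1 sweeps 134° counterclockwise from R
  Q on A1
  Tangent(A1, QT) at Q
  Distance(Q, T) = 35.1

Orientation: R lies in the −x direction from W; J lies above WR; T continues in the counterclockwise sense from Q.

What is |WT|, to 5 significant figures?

65.385

W is at the origin; WR is horizontal with |WR| = 34.7 and R on the −x side, so R = (-34.700, 0.0000). Tangency of A1 to WR means the radius JR is perpendicular to WR, so J = R + (0, 6.5) = (-34.700, 6.5000). On A1, R sits at bearing -90° from J; a 134° counterclockwise sweep puts Q at bearing 44°, so Q = J + 6.5·(cos 44°, sin 44°) = (-30.024, 11.015). Since A1 is tangent to QT there, JQ ⟂ QT, so QT runs along (−sin 44°, cos 44°); with |QT| = 35.1, T = (-54.407, 36.264). Then |WT| = |T − W| = 65.385.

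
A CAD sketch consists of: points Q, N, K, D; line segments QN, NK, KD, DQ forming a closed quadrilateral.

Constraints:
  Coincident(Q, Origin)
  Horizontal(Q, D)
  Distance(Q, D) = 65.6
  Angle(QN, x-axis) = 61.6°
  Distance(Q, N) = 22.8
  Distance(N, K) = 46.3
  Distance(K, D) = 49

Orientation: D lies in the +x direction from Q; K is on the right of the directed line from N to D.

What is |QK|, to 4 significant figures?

33.79

Checks: |NK| = 46.30 ✓; |KD| = 49.00 ✓.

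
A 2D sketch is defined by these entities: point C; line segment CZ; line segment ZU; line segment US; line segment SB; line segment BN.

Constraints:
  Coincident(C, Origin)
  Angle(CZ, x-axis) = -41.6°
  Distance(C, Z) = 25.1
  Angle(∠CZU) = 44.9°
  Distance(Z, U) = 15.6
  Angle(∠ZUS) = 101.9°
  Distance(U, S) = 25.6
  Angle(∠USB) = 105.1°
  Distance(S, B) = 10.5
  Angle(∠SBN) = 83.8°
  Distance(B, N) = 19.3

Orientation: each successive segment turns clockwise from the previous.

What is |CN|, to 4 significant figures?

14.39

C is at the origin; CZ runs at -41.6° with length 25.1, so Z = (18.77, -16.66). ∠CZU = 44.9° gives ZU at -176.7° from the x-axis; with |ZU| = 15.6, U = (3.196, -17.56). ∠ZUS = 101.9° gives US at 105.2° from the x-axis; with |US| = 25.6, S = (-3.516, 7.142). ∠USB = 105.1° gives SB at 30.30° from the x-axis; with |SB| = 10.5, B = (5.549, 12.44). ∠SBN = 83.8° gives BN at -65.90° from the x-axis; with |BN| = 19.3, N = (13.43, -5.178). Then |CN| = |N − C| = 14.39.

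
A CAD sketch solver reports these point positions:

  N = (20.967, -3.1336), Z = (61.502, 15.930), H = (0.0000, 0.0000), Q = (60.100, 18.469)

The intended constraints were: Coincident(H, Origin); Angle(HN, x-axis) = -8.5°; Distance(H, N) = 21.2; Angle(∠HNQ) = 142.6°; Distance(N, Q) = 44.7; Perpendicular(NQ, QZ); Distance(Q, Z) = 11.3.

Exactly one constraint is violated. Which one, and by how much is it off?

Distance(Q, Z) = 11.3 — off by 8.40.

H = (0.00, 0.00) ✓; HN at -8.500° ✓; |HN| = 21.20 ✓; ∠HNQ = 142.6° ✓; |NQ| = 44.70 ✓; ∠(NQ, QZ) = 89.99° ✓; |QZ| = 2.900 ✗.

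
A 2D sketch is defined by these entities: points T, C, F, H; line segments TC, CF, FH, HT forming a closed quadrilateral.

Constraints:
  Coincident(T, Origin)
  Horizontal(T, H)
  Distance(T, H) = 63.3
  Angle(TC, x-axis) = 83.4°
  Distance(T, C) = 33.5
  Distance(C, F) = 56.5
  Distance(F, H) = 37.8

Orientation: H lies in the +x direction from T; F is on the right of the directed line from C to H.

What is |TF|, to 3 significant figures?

34.1

T is at the origin; T and H share the same y with |TH| = 63.3 and H in +x, so H = (63.3, 0). TC runs at 83.4° with |TC| = 33.5, so C = (3.85, 33.3). F is determined by |CF| = 56.5 and |FH| = 37.8 together: it lies at the intersection of circle(C, 56.5) and circle(H, 37.8). With |CH| = 68.1, the foot of the radical line on CH is 47.0 from C and the perpendicular offset is √(56.5² − 47.0²) = 31.3. Taking the right-of-CH solution: F = (29.6, -17.0).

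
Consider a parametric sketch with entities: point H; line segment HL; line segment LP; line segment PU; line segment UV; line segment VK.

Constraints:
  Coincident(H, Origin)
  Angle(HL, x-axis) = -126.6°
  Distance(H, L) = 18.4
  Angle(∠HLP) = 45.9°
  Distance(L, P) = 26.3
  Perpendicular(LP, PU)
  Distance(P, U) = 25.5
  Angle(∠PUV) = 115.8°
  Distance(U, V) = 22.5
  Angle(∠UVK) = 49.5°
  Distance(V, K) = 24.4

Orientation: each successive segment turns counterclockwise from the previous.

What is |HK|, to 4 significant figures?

1.625

H is at the origin; HL runs at -126.6° with length 18.4, so L = (-10.97, -14.77). ∠HLP = 45.9° gives LP at 7.500° from the x-axis; with |LP| = 26.3, P = (15.10, -11.34). LP ⟂ PU, so PU runs at 97.50°; with |PU| = 25.5, U = (11.78, 13.94). ∠PUV = 115.8° gives UV at 161.7° from the x-axis; with |UV| = 22.5, V = (-9.586, 21.01). ∠UVK = 49.5° gives VK at -67.80° from the x-axis; with |VK| = 24.4, K = (-0.3667, -1.584). Then |HK| = |K − H| = 1.625.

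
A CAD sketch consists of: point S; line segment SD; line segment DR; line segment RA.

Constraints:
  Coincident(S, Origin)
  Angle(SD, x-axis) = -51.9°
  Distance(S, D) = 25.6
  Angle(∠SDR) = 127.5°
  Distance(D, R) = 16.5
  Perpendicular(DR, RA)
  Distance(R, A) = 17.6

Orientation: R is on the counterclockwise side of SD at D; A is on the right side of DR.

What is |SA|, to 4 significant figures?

49.66

S is at the origin; SD runs at -51.9° with length 25.6, so D = 25.6·(cos -51.9°, sin -51.9°) = (15.80, -20.15). ∠SDR = 127.5°, so DR runs at -51.9° + (180° − 127.5°) = 0.6000° from the x-axis; with |DR| = 16.5, R = D + 16.5·(cos 0.6000°, sin 0.6000°) = (32.30, -19.97). DR ⟂ RA; with |RA| = 17.6 on the right of DR, A = R + 17.6·(0.01047, -0.9999) = (32.48, -37.57). Then |SA| = |A − S| = 49.66.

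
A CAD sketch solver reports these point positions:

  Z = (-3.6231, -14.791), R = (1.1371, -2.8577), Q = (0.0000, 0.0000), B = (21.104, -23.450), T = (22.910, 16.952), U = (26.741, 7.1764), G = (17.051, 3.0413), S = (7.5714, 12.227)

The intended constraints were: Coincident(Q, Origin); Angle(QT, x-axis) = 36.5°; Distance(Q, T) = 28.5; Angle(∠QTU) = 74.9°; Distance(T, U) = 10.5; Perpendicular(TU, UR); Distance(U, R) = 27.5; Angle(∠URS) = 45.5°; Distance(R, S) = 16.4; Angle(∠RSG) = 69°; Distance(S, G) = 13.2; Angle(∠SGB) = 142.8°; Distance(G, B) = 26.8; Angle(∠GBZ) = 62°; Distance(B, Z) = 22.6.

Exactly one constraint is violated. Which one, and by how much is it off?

Distance(B, Z) = 22.6 — off by 3.60.

Q = (0.00, 0.00) ✓; QT at 36.50° ✓; |QT| = 28.50 ✓; ∠QTU = 74.90° ✓; |TU| = 10.50 ✓; ∠(TU, UR) = 90.00° ✓; |UR| = 27.50 ✓; ∠URS = 45.50° ✓; |RS| = 16.40 ✓; ∠RSG = 69.00° ✓; |SG| = 13.20 ✓; ∠SGB = 142.8° ✓; |GB| = 26.80 ✓; ∠GBZ = 62.00° ✓; |BZ| = 26.20 ✗.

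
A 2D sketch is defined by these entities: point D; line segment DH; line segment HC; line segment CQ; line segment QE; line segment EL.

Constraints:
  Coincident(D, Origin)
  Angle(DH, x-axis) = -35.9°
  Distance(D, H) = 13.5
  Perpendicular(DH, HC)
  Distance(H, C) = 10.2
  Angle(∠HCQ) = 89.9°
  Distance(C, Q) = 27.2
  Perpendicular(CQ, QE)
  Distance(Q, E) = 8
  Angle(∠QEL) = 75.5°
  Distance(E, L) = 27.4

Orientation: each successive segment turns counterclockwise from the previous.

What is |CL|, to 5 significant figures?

1.3234

D is at the origin; DH runs at -35.9° with length 13.5, so H = (10.936, -7.9160). DH is perpendicular to HC, so HC runs at 54.100°; with |HC| = 10.2, C = (16.917, 0.34640). ∠HCQ = 89.9° gives CQ at 144.20° from the x-axis; with |CQ| = 27.2, Q = (-5.1444, 16.257). CQ is perpendicular to QE, so QE runs at -125.80°; with |QE| = 8.0, E = (-9.8240, 9.7687). ∠QEL = 75.5° gives EL at -21.300° from the x-axis; with |EL| = 27.4, L = (15.704, -0.18435). Then |CL| = |L − C| = 1.3234.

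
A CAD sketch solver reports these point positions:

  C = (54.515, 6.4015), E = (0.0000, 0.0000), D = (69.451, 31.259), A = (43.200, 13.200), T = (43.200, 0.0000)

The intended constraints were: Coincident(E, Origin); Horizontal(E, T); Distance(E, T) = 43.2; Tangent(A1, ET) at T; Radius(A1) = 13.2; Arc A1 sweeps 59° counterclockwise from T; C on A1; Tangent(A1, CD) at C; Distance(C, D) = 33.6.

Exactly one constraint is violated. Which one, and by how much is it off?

Distance(C, D) = 33.6 — off by 4.60.

E = (0.00, 0.00) ✓; E.y = 0.00, T.y = 0.00 ✓; |ET| = 43.20 ✓; ∠(AT, TE) = 90.00° ✓; |AT| = 13.20 ✓; bearing(A→C) − bearing(A→T) = 59.00° ✓; |AC| = 13.20 ✓; ∠(AC, CD) = 90.00° ✓; |CD| = 29.00 ✗.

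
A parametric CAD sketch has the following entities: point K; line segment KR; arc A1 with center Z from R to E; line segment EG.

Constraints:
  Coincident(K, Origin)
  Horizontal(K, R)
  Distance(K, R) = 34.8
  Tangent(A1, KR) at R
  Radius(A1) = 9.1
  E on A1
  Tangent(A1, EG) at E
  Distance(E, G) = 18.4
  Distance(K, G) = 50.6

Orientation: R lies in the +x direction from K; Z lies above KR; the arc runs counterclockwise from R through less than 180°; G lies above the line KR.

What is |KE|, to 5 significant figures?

44.988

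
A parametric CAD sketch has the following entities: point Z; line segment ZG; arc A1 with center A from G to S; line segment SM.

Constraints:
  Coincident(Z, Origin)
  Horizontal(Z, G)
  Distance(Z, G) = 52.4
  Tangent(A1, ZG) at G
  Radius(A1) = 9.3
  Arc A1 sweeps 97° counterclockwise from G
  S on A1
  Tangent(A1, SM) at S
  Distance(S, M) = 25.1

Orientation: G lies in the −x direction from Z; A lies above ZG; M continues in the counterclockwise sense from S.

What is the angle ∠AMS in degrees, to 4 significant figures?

20.33°

Z is at the origin; Z and G share the same y with |ZG| = 52.4 and G on the −x side, so G = (-52.40, 0.000). Tangency of A1 to ZG means the radius AG is perpendicular to ZG, so A = G + (0, 9.3) = (-52.40, 9.300). On A1, G sits at bearing -90° from A; a 97° counterclockwise sweep puts S at bearing 7°, so S = A + 9.3·(cos 7°, sin 7°) = (-43.17, 10.43). The tangent condition forces AS to be normal to SM, so SM runs along (−sin 7°, cos 7°); with |SM| = 25.1, M = (-46.23, 35.35). Then cos ∠AMS = MA·MS / (|MA||MS|), giving 20.33°.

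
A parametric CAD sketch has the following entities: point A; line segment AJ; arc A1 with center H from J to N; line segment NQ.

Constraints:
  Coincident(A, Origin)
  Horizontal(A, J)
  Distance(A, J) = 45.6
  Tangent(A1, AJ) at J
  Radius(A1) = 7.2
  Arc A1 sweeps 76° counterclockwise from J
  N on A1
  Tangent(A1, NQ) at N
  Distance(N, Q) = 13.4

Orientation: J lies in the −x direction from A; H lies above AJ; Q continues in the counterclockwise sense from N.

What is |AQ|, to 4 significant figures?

39.90

A is at the origin; A and J share the same y with |AJ| = 45.6 and J on the −x side, so J = (-45.60, 0.000). Tangency of A1 to AJ means the radius HJ is perpendicular to AJ, so H = J + (0, 7.2) = (-45.60, 7.200). On A1, J sits at bearing -90° from H; a 76° counterclockwise sweep puts N at bearing -14°, so N = H + 7.2·(cos -14°, sin -14°) = (-38.61, 5.458). Tangency of A1 to NQ means the radius HN is perpendicular to NQ, so NQ runs along (−sin -14°, cos -14°); with |NQ| = 13.4, Q = (-35.37, 18.46). Then |AQ| = |Q − A| = 39.90.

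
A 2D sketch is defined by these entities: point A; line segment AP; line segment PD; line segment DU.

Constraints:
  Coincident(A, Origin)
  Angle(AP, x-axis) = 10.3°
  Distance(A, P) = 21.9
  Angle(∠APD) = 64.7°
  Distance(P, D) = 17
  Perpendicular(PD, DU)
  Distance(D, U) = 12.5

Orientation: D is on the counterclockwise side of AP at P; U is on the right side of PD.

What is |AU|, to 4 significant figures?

33.19

∠APD = 64.7°, so PD runs at 10.3° + (180° − 64.7°) = 125.6° from the x-axis; with |PD| = 17.0, D = P + 17.0·(cos 125.6°, sin 125.6°) = (11.65, 17.74). PD ⟂ DU; with |DU| = 12.5 on the right of PD, U = D + 12.5·(0.8131, 0.5821) = (21.81, 25.02). Then |AU| = |U − A| = 33.19.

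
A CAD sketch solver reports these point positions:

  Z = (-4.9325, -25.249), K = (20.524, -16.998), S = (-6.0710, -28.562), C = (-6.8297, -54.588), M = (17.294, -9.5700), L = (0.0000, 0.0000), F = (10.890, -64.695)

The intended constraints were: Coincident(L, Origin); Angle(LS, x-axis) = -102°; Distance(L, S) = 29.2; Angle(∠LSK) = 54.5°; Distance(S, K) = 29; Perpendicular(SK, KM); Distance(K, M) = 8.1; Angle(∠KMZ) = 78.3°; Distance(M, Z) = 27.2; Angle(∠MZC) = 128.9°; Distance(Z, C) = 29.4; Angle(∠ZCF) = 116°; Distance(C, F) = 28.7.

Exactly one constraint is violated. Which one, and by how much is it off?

Distance(C, F) = 28.7 — off by 8.30.

L = (0.00, 0.00) ✓; LS at -102.0° ✓; |LS| = 29.20 ✓; ∠LSK = 54.50° ✓; |SK| = 29.00 ✓; ∠(SK, KM) = 90.00° ✓; |KM| = 8.100 ✓; ∠KMZ = 78.30° ✓; |MZ| = 27.20 ✓; ∠MZC = 128.9° ✓; |ZC| = 29.40 ✓; ∠ZCF = 116.0° ✓; |CF| = 20.40 ✗.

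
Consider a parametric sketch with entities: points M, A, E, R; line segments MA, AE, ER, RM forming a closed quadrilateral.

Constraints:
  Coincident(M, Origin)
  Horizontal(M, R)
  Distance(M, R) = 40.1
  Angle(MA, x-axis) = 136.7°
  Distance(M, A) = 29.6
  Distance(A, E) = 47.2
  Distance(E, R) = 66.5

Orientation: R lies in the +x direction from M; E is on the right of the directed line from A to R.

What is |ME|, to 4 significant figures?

33.95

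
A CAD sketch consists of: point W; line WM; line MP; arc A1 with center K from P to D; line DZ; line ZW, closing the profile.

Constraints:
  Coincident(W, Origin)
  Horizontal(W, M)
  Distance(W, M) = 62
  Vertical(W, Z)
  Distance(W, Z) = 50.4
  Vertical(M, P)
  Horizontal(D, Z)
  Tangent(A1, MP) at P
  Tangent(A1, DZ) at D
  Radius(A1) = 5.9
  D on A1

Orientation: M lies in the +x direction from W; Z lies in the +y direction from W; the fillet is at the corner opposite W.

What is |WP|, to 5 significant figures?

76.317

The virtual corner opposite W is at (62.000, 50.400). A1 meets MP tangentially, so KP is at right angles to MP and since A1 is tangent to DZ there, KD ⟂ DZ, with radius 5.9, so the center K sits 5.9 in from both sides at K = (56.100, 44.500). That places the tangent points at P = (62.000, 44.500) on MP and D = (56.100, 50.400) on DZ. Then |WP| = |P − W| = 76.317.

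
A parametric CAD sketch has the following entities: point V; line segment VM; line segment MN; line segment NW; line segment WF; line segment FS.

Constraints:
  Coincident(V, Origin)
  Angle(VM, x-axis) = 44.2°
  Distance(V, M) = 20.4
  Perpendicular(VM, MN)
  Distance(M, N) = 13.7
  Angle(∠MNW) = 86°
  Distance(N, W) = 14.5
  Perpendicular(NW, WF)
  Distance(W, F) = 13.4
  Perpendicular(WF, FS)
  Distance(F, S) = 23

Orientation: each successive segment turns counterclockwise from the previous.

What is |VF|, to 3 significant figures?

6.90

∠MNW = 86.0° gives NW at -132° from the x-axis; with |NW| = 14.5, W = (-4.59, 13.2). NW is perpendicular to WF, so WF runs at -41.8°; with |WF| = 13.4, F = (5.40, 4.30). Then |VF| = |F − V| = 6.90.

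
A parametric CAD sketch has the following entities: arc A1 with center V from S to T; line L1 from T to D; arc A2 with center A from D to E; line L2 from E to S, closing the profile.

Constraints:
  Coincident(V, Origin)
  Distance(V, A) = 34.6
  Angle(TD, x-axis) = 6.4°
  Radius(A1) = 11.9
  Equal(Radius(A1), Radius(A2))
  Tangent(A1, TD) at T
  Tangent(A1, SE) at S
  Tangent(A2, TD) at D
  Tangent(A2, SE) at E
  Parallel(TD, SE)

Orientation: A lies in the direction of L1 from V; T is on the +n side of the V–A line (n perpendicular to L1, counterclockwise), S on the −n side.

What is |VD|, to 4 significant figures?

36.59

The slot axis is L1's direction at 6.4°, so u = (cos 6.4°, sin 6.4°) = (0.9938, 0.1115) and n = (−sin 6.4°, cos 6.4°) = (-0.1115, 0.9938). V is at the origin and A lies 34.6 along u from V, so A = 34.6·u = (34.38, 3.857). Tangency of A1 to both parallel lines with radius 11.9 puts T and S at V ± 11.9·n: T = (-1.326, 11.83), S = (1.326, -11.83). Equal radii place D and E the same way about A: D = A + 11.9·n = (33.06, 15.68), E = A − 11.9·n = (35.71, -7.969). Then |VD| = |D − V| = 36.59.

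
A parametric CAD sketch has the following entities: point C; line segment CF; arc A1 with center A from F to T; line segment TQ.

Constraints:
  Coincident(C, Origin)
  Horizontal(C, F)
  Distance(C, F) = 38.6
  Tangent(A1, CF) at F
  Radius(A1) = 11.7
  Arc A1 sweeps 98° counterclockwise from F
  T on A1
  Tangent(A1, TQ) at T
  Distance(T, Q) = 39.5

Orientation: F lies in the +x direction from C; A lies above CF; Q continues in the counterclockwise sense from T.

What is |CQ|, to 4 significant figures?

68.90

C is at the origin; C and F share the same y with |CF| = 38.6 and F on the +x side, so F = (38.60, 0.000). Since A1 is tangent to CF there, AF ⟂ CF, so A = F + (0, 11.7) = (38.60, 11.70). On A1, F sits at bearing -90° from A; a 98° counterclockwise sweep puts T at bearing 8°, so T = A + 11.7·(cos 8°, sin 8°) = (50.19, 13.33). The tangent condition forces AT to be normal to TQ, so TQ runs along (−sin 8°, cos 8°); with |TQ| = 39.5, Q = (44.69, 52.44). Then |CQ| = |Q − C| = 68.90.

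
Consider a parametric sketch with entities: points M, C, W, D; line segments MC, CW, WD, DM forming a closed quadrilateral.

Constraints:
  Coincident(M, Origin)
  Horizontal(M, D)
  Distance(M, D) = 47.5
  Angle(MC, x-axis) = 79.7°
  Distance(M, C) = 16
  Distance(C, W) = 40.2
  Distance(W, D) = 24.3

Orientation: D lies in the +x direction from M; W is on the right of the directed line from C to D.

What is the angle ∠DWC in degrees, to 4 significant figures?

91.00°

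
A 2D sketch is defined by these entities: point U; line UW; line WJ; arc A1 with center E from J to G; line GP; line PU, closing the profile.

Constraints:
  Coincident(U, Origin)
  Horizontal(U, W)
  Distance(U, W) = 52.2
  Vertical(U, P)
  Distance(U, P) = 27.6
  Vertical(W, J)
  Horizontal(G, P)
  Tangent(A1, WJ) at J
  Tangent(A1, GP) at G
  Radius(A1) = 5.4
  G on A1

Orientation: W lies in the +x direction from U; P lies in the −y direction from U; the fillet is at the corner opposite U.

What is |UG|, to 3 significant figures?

54.3

The virtual corner opposite U is at (52.2, -27.6). The tangent condition forces EJ to be normal to WJ and the tangent condition forces EG to be normal to GP, with radius 5.4, so the center E sits 5.4 in from both sides at E = (46.8, -22.2). That places the tangent points at J = (52.2, -22.2) on WJ and G = (46.8, -27.6) on GP. Then |UG| = |G − U| = 54.3.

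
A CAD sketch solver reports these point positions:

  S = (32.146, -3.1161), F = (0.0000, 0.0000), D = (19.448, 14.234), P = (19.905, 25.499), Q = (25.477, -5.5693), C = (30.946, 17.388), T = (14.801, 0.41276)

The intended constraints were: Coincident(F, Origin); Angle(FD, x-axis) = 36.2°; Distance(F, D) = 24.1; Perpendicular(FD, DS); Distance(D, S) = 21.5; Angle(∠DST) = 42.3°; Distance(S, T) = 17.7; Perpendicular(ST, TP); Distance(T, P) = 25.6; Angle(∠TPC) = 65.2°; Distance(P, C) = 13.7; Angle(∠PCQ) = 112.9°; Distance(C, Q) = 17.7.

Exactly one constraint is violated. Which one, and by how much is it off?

Distance(C, Q) = 17.7 — off by 5.90.

F = (0.00, 0.00) ✓; FD at 36.20° ✓; |FD| = 24.10 ✓; ∠(FD, DS) = 90.00° ✓; |DS| = 21.50 ✓; ∠DST = 42.30° ✓; |ST| = 17.70 ✓; ∠(ST, TP) = 90.00° ✓; |TP| = 25.60 ✓; ∠TPC = 65.20° ✓; |PC| = 13.70 ✓; ∠PCQ = 112.9° ✓; |CQ| = 23.60 ✗.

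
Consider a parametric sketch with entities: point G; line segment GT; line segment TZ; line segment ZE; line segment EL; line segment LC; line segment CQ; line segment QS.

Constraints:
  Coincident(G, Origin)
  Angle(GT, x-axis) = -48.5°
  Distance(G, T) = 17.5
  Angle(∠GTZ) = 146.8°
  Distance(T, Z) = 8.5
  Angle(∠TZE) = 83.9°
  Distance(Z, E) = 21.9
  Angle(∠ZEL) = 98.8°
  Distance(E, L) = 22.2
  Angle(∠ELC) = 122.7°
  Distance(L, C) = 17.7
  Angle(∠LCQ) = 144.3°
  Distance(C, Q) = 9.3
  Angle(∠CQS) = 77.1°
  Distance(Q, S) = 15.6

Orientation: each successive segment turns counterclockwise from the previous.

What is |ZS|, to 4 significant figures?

19.70

G is at the origin; GT runs at -48.5° with length 17.5, so T = (11.60, -13.11). ∠GTZ = 146.8° gives TZ at -15.30° from the x-axis; with |TZ| = 8.5, Z = (19.79, -15.35). ∠TZE = 83.9° gives ZE at 80.80° from the x-axis; with |ZE| = 21.9, E = (23.30, 6.269). ∠ZEL = 98.8° gives EL at 162.0° from the x-axis; with |EL| = 22.2, L = (2.183, 13.13). ∠ELC = 122.7° gives LC at -140.7° from the x-axis; with |LC| = 17.7, C = (-11.51, 1.918). ∠LCQ = 144.3° gives CQ at -105.0° from the x-axis; with |CQ| = 9.3, Q = (-13.92, -7.065). ∠CQS = 77.1° gives QS at -2.100° from the x-axis; with |QS| = 15.6, S = (1.668, -7.637). Then |ZS| = |S − Z| = 19.70.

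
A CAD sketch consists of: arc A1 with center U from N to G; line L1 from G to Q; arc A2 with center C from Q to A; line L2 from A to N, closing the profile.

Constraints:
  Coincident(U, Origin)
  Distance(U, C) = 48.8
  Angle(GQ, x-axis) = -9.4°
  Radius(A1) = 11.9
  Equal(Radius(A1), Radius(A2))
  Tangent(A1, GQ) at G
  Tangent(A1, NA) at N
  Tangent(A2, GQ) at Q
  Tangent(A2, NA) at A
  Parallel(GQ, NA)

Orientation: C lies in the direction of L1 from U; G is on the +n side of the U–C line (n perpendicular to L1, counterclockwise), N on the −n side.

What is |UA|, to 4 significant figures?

50.23

The slot axis is L1's direction at -9.4°, so u = (cos -9.4°, sin -9.4°) = (0.9866, -0.1633) and n = (−sin -9.4°, cos -9.4°) = (0.1633, 0.9866). U is at the origin and C lies 48.8 along u from U, so C = 48.8·u = (48.14, -7.970). Tangency of A1 to both parallel lines with radius 11.9 puts G and N at U ± 11.9·n: G = (1.944, 11.74), N = (-1.944, -11.74). Equal radii place Q and A the same way about C: Q = C + 11.9·n = (50.09, 3.770), A = C − 11.9·n = (46.20, -19.71). Then |UA| = |A − U| = 50.23.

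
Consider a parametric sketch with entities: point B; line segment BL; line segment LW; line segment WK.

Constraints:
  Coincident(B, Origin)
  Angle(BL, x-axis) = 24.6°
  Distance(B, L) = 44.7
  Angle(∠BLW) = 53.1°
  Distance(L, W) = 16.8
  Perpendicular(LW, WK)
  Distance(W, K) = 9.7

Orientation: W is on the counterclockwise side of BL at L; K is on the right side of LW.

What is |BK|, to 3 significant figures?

46.5

∠BLW = 53.1°, so LW runs at 24.6° + (180° − 53.1°) = 152° from the x-axis; with |LW| = 16.8, W = L + 16.8·(cos 152°, sin 152°) = (25.9, 26.6). LW is perpendicular to WK; with |WK| = 9.7 on the right of LW, K = W + 9.7·(0.477, 0.879) = (30.5, 35.1). Then |BK| = |K − B| = 46.5.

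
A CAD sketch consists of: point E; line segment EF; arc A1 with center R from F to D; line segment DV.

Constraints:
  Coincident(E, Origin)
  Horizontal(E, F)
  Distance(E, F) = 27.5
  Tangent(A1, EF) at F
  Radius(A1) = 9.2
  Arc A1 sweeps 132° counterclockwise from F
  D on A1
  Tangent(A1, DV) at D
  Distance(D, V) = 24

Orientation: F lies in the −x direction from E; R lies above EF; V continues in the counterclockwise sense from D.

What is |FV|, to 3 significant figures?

34.4

E is at the origin; EF is horizontal with |EF| = 27.5 and F on the −x side, so F = (-27.5, 0.00). Since A1 is tangent to EF there, RF ⟂ EF, so R = F + (0, 9.2) = (-27.5, 9.20). On A1, F sits at bearing -90° from R; a 132° counterclockwise sweep puts D at bearing 42°, so D = R + 9.2·(cos 42°, sin 42°) = (-20.7, 15.4). Tangency of A1 to DV means the radius RD is perpendicular to DV, so DV runs along (−sin 42°, cos 42°); with |DV| = 24.0, V = (-36.7, 33.2). Then |FV| = |V − F| = 34.4.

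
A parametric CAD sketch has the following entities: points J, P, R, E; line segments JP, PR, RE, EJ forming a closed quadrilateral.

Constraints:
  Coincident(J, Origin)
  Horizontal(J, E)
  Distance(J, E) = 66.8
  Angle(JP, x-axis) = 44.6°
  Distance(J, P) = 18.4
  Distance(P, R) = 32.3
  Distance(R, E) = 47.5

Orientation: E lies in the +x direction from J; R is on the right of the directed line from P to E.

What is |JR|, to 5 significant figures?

28.980

J is at the origin; J and E share the same y with |JE| = 66.8 and E in +x, so E = (66.8, 0). JP runs at 44.6° with |JP| = 18.4, so P = (13.101, 12.920). R is determined by |PR| = 32.3 and |RE| = 47.5 together: it lies at the intersection of circle(P, 32.3) and circle(E, 47.5). With |PE| = 55.231, the foot of the radical line on PE is 16.635 from P and the perpendicular offset is √(32.3² − 16.635²) = 27.687. Taking the right-of-PE solution: R = (22.798, -17.891).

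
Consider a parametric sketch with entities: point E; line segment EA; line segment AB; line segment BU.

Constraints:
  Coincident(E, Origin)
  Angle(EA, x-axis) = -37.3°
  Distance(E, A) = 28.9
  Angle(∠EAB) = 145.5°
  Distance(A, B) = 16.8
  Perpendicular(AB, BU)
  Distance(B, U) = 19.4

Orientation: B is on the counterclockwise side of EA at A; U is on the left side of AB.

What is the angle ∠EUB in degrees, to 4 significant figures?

85.73°

∠EAB = 145.5°, so AB runs at -37.3° + (180° − 145.5°) = -2.800° from the x-axis; with |AB| = 16.8, B = A + 16.8·(cos -2.800°, sin -2.800°) = (39.77, -18.33). AB is perpendicular to BU; with |BU| = 19.4 on the left of AB, U = B + 19.4·(0.04885, 0.9988) = (40.72, 1.043). Then cos ∠EUB = UE·UB / (|UE||UB|), giving 85.73°.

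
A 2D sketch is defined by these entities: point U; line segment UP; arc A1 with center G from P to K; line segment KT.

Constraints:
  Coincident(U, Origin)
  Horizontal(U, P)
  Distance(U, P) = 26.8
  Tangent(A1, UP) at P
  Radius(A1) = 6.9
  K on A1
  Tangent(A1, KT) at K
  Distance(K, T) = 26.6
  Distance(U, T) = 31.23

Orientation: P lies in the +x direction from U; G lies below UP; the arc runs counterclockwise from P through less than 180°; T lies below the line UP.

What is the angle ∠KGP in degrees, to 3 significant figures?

69.1°

U is at the origin; UP is horizontal with |UP| = 26.8 and P on the +x side, so P = (26.8, 0.00). A1 meets UP tangentially, so GP is at right angles to UP, so G = P + (0, -6.9) = (26.8, -6.90). Since GK ⟂ KT (tangency), |GT| = √(6.9² + 26.6²) = 27.5 regardless of where K sits on A1. So T lies on both circle(U, 31.23) and circle(G, 27.5); the below-UP intersection is T = (10.9, -29.3). K is the foot of the tangent from T: K = (20.4, -4.44).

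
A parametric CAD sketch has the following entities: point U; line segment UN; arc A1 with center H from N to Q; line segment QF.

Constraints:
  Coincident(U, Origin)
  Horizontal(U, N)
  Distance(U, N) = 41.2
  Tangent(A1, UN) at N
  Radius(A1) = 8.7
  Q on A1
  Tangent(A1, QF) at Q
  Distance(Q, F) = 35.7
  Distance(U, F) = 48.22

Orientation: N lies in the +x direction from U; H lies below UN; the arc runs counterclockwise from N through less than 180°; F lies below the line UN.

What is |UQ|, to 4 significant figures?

33.41

U is at the origin; UN is horizontal with |UN| = 41.2 and N on the +x side, so N = (41.20, 0.000). A1 meets UN tangentially, so HN is at right angles to UN, so H = N + (0, -8.7) = (41.20, -8.700). Since HQ ⟂ QF (tangency), |HF| = √(8.7² + 35.7²) = 36.74 regardless of where Q sits on A1. So F lies on both circle(U, 48.22) and circle(H, 36.74); the below-UN intersection is F = (24.59, -41.48). Q is the foot of the tangent from F: Q = (32.73, -6.717).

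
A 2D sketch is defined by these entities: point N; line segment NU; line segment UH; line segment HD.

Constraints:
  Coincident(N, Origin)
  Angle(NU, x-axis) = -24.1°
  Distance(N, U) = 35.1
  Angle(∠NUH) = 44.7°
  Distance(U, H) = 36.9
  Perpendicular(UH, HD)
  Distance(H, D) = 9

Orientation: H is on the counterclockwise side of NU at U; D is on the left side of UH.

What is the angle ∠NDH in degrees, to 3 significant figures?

143°

N is at the origin; NU runs at -24.1° with length 35.1, so U = 35.1·(cos -24.1°, sin -24.1°) = (32.0, -14.3). ∠NUH = 44.7°, so UH runs at -24.1° + (180° − 44.7°) = 111° from the x-axis; with |UH| = 36.9, H = U + 36.9·(cos 111°, sin 111°) = (18.7, 20.1). UH ⟂ HD; with |HD| = 9.0 on the left of UH, D = H + 9.0·(-0.932, -0.362) = (10.3, 16.8). Then cos ∠NDH = DN·DH / (|DN||DH|), giving 143°.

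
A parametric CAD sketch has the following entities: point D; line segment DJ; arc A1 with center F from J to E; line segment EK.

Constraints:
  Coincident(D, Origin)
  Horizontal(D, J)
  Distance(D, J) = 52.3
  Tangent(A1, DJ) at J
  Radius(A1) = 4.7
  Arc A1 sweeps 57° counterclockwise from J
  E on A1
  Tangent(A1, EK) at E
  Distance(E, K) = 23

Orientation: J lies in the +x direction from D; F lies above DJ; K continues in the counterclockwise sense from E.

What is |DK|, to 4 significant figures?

72.03

On A1, J sits at bearing -90° from F; a 57° counterclockwise sweep puts E at bearing -33°, so E = F + 4.7·(cos -33°, sin -33°) = (56.24, 2.140). The tangent condition forces FE to be normal to EK, so EK runs along (−sin -33°, cos -33°); with |EK| = 23.0, K = (68.77, 21.43). Then |DK| = |K − D| = 72.03.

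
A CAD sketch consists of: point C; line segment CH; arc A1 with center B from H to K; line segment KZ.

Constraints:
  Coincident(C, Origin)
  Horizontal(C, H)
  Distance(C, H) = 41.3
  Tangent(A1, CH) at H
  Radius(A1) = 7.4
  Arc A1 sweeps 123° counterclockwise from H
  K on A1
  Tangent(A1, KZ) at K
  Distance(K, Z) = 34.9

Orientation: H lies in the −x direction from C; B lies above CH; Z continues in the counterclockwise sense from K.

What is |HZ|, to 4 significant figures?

42.67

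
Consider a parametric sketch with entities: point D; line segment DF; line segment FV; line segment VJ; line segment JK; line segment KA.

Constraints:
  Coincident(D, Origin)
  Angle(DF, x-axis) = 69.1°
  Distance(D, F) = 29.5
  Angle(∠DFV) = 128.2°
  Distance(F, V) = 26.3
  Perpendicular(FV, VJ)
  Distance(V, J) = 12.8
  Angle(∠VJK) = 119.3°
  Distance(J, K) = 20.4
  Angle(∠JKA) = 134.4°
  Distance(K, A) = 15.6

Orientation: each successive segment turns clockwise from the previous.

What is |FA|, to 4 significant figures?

19.51

∠VJK = 119.3° gives JK at -133.4° from the x-axis; with |JK| = 20.4, K = (25.42, 8.337). ∠JKA = 134.4° gives KA at -179.0° from the x-axis; with |KA| = 15.6, A = (9.826, 8.065). Then |FA| = |A − F| = 19.51.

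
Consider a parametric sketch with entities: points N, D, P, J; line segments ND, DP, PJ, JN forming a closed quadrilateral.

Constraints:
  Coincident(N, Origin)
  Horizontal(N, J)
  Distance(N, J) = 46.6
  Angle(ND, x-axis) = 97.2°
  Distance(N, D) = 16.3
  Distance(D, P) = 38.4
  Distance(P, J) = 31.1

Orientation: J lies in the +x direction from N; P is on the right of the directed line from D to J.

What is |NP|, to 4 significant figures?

25.04

Checks: |DP| = 38.40 ✓; |PJ| = 31.10 ✓.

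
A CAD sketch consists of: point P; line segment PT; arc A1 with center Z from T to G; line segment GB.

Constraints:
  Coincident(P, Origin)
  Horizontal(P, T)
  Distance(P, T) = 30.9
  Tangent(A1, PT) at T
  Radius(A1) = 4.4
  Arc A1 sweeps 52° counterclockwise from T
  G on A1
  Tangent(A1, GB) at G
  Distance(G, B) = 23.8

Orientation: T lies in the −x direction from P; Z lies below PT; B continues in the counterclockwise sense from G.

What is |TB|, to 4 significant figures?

27.32

P is at the origin; P and T share the same y with |PT| = 30.9 and T on the −x side, so T = (-30.90, 0.000). Tangency of A1 to PT means the radius ZT is perpendicular to PT, so Z = T + (0, -4.4) = (-30.90, -4.400). On A1, T sits at bearing 90° from Z; a 52° counterclockwise sweep puts G at bearing 142°, so G = Z + 4.4·(cos 142°, sin 142°) = (-34.37, -1.691). A1 meets GB tangentially, so ZG is at right angles to GB, so GB runs along (−sin 142°, cos 142°); with |GB| = 23.8, B = (-49.02, -20.45). Then |TB| = |B − T| = 27.32.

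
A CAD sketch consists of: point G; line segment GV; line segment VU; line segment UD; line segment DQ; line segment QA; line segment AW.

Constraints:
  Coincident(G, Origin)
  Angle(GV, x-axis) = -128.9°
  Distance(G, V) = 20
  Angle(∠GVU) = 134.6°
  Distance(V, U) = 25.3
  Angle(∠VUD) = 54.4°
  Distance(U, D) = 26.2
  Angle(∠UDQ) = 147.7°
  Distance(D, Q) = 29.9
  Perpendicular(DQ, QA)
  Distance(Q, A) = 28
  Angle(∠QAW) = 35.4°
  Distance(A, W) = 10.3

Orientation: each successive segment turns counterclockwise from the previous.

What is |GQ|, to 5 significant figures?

18.665

G is at the origin; GV runs at -128.9° with length 20.0, so V = (-12.559, -15.565). ∠GVU = 134.6° gives VU at -83.500° from the x-axis; with |VU| = 25.3, U = (-9.6952, -40.702). ∠VUD = 54.4° gives UD at 42.100° from the x-axis; with |UD| = 26.2, D = (9.7445, -23.137). ∠UDQ = 147.7° gives DQ at 74.400° from the x-axis; with |DQ| = 29.9, Q = (17.785, 5.6615). Then |GQ| = |Q − G| = 18.665.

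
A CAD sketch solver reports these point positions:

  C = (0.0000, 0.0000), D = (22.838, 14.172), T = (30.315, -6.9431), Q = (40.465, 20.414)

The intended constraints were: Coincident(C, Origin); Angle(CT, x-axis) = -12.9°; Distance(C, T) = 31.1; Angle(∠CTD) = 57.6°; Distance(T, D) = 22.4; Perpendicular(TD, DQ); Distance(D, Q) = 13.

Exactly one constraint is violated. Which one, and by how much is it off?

Distance(D, Q) = 13 — off by 5.70.

C = (0.00, 0.00) ✓; CT at -12.90° ✓; |CT| = 31.10 ✓; ∠CTD = 57.60° ✓; |TD| = 22.40 ✓; ∠(TD, DQ) = 90.00° ✓; |DQ| = 18.70 ✗.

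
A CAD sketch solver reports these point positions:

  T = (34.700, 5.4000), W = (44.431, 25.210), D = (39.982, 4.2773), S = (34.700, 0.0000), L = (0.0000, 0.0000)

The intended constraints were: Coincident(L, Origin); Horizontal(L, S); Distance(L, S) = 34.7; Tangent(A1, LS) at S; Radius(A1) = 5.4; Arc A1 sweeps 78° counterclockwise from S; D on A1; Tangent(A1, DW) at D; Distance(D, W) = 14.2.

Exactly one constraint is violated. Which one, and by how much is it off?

Distance(D, W) = 14.2 — off by 7.20.

L = (0.00, 0.00) ✓; L.y = 0.00, S.y = 0.00 ✓; |LS| = 34.70 ✓; ∠(TS, SL) = 90.00° ✓; |TS| = 5.400 ✓; bearing(T→D) − bearing(T→S) = 78.00° ✓; |TD| = 5.400 ✓; ∠(TD, DW) = 90.00° ✓; |DW| = 21.40 ✗.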